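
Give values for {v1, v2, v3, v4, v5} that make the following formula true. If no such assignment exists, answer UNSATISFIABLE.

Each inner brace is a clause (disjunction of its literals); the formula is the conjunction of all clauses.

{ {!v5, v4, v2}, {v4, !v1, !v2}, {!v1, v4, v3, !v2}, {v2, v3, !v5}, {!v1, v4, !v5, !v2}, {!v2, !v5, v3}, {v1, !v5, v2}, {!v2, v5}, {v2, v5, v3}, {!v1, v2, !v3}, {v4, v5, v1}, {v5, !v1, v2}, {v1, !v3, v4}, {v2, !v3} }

Branch on v2: set v2 = true.
From the singleton clause (v5), v5 = true.
From the singleton clause (v3), v3 = true.
Branch on v4: set v4 = true.
All clauses hold; v1 can take either value.

v1: true; v2: true; v3: true; v4: true; v5: true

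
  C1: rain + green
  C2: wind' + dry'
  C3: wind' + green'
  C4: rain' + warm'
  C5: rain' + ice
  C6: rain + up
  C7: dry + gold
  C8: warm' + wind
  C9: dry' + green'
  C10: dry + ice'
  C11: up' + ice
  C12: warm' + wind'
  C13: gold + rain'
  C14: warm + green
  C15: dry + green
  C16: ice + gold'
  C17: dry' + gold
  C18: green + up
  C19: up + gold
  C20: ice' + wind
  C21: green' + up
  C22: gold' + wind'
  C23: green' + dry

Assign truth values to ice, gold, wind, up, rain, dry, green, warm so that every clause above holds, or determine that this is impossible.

UNSATISFIABLE

Try rain = 1.
From the singleton clause (warm'), warm = 0.
From the singleton clause (ice), ice = 1.
From the singleton clause (dry), dry = 1.
From the singleton clause (wind'), wind = 0.
Now (wind) is unsatisfied and unit — conflict.
So rain must be the other value — set rain = 0.
From the singleton clause (green), green = 1.
From the singleton clause (wind'), wind = 0.
From the singleton clause (up), up = 1.
From the singleton clause (warm'), warm = 0.
From the singleton clause (dry'), dry = 0.
Now (dry) is unsatisfied and unit — conflict.
Neither rain = 1 nor rain = 0 works.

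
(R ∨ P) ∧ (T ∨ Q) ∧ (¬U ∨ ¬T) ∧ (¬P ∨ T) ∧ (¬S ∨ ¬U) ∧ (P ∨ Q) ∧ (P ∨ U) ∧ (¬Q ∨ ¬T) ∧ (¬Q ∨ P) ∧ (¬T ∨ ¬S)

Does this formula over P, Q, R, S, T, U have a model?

Yes

Try R = False.
The clause (P) is unit, so P = True.
The clause (T) is unit, so T = True.
The clause (¬U) is unit, so U = False.
The clause (¬Q) is unit, so Q = False.
The clause (¬S) is unit, so S = False.
This assignment satisfies each clause.
A satisfying assignment: P=True,  Q=False,  R=False,  S=False,  T=True,  U=False.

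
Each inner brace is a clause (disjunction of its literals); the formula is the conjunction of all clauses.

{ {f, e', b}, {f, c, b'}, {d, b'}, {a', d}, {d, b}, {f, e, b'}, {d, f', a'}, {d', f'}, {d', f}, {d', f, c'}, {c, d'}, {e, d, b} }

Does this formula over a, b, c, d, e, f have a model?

Branch on d: set d = 1.
(f') alone gives f = 0.
But (f) is also a unit clause — contradiction.
That branch fails; take d = 0 instead.
(b') alone gives b = 0.
But (b) is also a unit clause — contradiction.
Both values of d lead to a conflict.
No assignment satisfies every clause.

Unsatisfiable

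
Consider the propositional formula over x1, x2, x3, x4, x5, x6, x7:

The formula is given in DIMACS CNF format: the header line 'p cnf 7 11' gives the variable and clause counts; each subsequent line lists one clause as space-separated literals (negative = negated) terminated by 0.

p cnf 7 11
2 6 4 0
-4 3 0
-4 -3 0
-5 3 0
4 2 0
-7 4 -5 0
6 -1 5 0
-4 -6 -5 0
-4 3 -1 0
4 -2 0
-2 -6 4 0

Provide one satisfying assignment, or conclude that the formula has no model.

Branch on x4: set x4 = False.
(x2) alone gives x2 = True.
But (¬x2) is also a unit clause — contradiction.
Undo x4 and try x4 = True.
(x3) alone gives x3 = True.
But (¬x3) is also a unit clause — contradiction.
Neither x4 = True nor x4 = False works.

UNSATISFIABLE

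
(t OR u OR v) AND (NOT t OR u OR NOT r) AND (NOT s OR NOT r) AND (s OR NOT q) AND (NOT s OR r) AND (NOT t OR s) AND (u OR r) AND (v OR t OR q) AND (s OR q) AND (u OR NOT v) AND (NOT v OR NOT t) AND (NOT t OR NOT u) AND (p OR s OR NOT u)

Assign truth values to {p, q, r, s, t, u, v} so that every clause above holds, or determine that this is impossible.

Suppose s = false.
From the singleton clause (NOT q), q = false.
That conflicts with the unit clause (q).
Undo s and try s = true.
From the singleton clause (NOT r), r = false.
That conflicts with the unit clause (r).
Neither s = true nor s = false works.

UNSATISFIABLE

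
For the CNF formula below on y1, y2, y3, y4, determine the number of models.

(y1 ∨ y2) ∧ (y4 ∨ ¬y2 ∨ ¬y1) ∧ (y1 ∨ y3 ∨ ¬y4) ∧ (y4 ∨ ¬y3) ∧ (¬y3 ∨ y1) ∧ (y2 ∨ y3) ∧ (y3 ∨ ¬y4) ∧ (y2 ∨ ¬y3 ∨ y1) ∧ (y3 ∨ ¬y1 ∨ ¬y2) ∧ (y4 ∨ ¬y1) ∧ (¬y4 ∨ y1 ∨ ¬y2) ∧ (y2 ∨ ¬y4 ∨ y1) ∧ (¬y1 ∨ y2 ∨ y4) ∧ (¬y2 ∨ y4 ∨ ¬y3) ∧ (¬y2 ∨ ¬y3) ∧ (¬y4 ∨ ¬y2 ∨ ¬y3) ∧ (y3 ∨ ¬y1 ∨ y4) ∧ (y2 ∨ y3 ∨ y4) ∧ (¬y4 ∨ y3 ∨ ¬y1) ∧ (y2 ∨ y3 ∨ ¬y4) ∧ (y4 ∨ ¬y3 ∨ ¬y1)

There are 2^4 = 16 truth assignments over (y1, y2, y3, y4).
Check each against the 21 clauses (columns in the order y1, y2, y3, y4):
  F F F F  ✗ fails (y1 ∨ y2)
  F F F T  ✗ fails (y1 ∨ y2)
  F F T F  ✗ fails (y1 ∨ y2)
  F F T T  ✗ fails (y1 ∨ y2)
  F T F F  ✓ satisfies all
  F T F T  ✗ fails (y1 ∨ y3 ∨ ¬y4)
  F T T F  ✗ fails (y4 ∨ ¬y3)
  F T T T  ✗ fails (¬y3 ∨ y1)
  T F F F  ✗ fails (y2 ∨ y3)
  T F F T  ✗ fails (y2 ∨ y3)
  T F T F  ✗ fails (y4 ∨ ¬y3)
  T F T T  ✓ satisfies all
  T T F F  ✗ fails (y4 ∨ ¬y2 ∨ ¬y1)
  T T F T  ✗ fails (y3 ∨ ¬y4)
  T T T F  ✗ fails (y4 ∨ ¬y2 ∨ ¬y1)
  T T T T  ✗ fails (¬y2 ∨ ¬y3)
2 of the 16 rows are models.

2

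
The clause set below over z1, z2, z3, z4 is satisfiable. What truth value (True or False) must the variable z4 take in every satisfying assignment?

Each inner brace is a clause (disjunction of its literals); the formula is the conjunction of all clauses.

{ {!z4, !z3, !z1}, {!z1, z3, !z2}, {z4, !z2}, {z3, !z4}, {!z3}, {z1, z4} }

Suppose z4 = true.
(z3) alone gives z3 = true.
But (!z3) is also a unit clause — contradiction.
So every satisfying assignment has z4 = False.

False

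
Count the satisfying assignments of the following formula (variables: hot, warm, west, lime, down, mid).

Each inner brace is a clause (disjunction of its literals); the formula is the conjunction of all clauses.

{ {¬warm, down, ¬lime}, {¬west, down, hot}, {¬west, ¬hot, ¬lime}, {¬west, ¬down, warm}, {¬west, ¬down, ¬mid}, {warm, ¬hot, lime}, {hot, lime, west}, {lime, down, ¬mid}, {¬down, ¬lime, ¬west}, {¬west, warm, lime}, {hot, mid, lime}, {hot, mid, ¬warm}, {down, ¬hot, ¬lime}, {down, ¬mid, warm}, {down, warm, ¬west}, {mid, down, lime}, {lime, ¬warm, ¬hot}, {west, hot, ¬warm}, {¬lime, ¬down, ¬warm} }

There are 2^6 = 64 truth assignments over (hot, warm, west, lime, down, mid).
Split on down. With down = True, the clauses containing down are satisfied and ¬down drops from the rest; 4 of the 2^5 = 32 assignments to the other variables satisfy what remains.
With down = False, by the same count on the reduced clause set, 1 assignment works.
(One model: hot=F, warm=F, west=F, lime=T, down=F, mid=F.)
Total: 4 + 1 = 5.

5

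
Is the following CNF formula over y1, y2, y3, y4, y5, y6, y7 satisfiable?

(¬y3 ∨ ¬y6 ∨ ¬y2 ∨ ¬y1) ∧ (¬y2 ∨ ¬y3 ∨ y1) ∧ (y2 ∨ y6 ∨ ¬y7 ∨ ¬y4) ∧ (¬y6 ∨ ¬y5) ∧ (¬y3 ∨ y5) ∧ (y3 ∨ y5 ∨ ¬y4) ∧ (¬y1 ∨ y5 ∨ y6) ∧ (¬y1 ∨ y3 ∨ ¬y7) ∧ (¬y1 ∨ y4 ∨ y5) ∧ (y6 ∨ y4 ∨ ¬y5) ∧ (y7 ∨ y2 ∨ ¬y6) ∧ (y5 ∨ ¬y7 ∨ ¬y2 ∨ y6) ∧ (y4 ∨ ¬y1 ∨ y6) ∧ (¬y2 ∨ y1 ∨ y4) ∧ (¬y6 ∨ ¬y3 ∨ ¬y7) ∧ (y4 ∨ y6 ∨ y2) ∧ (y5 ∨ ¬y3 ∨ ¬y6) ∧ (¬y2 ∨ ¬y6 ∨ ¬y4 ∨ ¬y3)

Case y6 = False:
Case y3 = False:
Case y5 = True:
(y4) alone gives y4 = True.
Case y2 = True:
Case y1 = False:
All clauses hold; y7 can take either value.
A satisfying assignment: y1: False,  y2: True,  y3: False,  y4: True,  y5: True,  y6: False,  y7: True.

Yes, satisfiable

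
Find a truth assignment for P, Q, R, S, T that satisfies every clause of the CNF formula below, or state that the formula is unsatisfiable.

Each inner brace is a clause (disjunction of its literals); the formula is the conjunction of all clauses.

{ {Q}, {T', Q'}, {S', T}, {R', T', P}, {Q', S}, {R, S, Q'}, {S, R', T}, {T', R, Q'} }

UNSATISFIABLE

Unit clause (Q) forces Q = 1.
Unit clause (T') forces T = 0.
Unit clause (S') forces S = 0.
Now (S) is unsatisfied and unit — conflict.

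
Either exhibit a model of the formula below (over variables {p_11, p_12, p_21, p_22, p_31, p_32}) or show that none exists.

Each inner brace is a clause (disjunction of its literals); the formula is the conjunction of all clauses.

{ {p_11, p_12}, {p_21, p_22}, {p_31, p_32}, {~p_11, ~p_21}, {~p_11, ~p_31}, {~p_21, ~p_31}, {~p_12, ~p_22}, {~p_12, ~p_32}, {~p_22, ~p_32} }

Suppose p_11 = 1.
(~p_21) alone gives p_21 = 0.
(p_22) alone gives p_22 = 1.
(~p_31) alone gives p_31 = 0.
(p_32) alone gives p_32 = 1.
But (~p_32) is also a unit clause — contradiction.
Undo p_11 and try p_11 = 0.
(p_12) alone gives p_12 = 1.
(~p_22) alone gives p_22 = 0.
(p_21) alone gives p_21 = 1.
(~p_31) alone gives p_31 = 0.
(p_32) alone gives p_32 = 1.
But (~p_32) is also a unit clause — contradiction.
Either choice for p_11 ends in contradiction.

UNSATISFIABLE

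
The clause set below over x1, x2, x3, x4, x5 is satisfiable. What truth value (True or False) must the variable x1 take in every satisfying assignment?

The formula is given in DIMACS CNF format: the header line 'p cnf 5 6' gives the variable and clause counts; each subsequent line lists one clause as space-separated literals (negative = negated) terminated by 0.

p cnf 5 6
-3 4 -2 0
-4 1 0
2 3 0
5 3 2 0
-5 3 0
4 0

Suppose x1 = False.
(¬x4) alone gives x4 = False.
Now (x4) is unsatisfied and unit — conflict.
So every satisfying assignment has x1 = True.

True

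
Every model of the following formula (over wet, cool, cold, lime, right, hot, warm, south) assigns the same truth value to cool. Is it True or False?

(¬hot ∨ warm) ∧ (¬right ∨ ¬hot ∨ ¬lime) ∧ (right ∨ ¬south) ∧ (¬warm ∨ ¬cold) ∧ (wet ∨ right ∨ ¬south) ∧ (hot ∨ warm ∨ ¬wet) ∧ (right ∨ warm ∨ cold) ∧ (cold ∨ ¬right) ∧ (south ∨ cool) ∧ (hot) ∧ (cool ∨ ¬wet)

Suppose cool = False.
From the singleton clause (south), south = True.
From the singleton clause (right), right = True.
From the singleton clause (cold), cold = True.
From the singleton clause (¬warm), warm = False.
From the singleton clause (¬hot), hot = False.
But (hot) is also a unit clause — contradiction.
So every satisfying assignment has cool = True.

True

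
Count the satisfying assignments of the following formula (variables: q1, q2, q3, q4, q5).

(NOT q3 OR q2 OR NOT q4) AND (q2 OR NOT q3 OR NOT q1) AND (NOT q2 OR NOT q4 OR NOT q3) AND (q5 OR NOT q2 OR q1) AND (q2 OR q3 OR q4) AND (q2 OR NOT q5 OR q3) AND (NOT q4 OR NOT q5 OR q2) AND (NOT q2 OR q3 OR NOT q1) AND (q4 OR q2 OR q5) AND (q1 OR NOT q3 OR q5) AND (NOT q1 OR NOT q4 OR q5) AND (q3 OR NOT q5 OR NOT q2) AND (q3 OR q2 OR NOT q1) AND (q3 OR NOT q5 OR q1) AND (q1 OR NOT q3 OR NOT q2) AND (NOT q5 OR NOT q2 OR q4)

There are 2^5 = 32 truth assignments over (q1, q2, q3, q4, q5).
Split on q2. With q2 = true, the clauses containing q2 are satisfied and NOT q2 drops from the rest; 1 of the 2^4 = 16 assignments to the other variables satisfy what remains.
With q2 = false, by the same count on the reduced clause set, 2 assignments work.
Total: 1 + 2 = 3.

3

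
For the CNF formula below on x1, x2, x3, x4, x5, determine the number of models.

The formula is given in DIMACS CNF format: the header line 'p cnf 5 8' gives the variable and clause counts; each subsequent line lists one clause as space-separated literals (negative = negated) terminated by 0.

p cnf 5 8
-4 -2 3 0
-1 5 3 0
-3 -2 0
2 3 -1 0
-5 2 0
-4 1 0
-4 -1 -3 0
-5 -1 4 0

5

There are 2^5 = 32 truth assignments over (x1, x2, x3, x4, x5).
Split on x5. With x5 = True, the clauses containing x5 are satisfied and ¬x5 drops from the rest; 1 of the 2^4 = 16 assignments to the other variables satisfy what remains.
With x5 = False, by the same count on the reduced clause set, 4 assignments work.
Total: 1 + 4 = 5.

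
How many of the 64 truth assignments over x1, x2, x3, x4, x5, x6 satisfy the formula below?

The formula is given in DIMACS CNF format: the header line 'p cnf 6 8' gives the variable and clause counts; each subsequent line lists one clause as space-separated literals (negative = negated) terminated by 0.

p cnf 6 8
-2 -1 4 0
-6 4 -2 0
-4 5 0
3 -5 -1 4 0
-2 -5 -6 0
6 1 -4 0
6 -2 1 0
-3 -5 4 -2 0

22

There are 2^6 = 64 truth assignments over (x1, x2, x3, x4, x5, x6).
Split on x6. With x6 = True, the clauses containing x6 are satisfied and ¬x6 drops from the rest; 11 of the 2^5 = 32 assignments to the other variables satisfy what remains.
With x6 = False, by the same count on the reduced clause set, 11 assignments work.
(One model: x1=F, x2=F, x3=F, x4=F, x5=F, x6=F.)
Total: 11 + 11 = 22.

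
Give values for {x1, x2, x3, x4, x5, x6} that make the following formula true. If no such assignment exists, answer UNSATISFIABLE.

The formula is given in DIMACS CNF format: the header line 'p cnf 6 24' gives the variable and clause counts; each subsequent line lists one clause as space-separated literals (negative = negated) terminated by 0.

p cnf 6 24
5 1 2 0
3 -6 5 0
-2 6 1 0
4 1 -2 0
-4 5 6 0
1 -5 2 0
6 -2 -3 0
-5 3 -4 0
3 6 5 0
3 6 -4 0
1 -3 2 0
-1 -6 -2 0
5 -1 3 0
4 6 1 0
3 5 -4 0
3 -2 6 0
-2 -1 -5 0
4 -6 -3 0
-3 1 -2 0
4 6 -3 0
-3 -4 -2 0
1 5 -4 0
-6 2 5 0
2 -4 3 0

x1 ↦ True,  x2 ↦ False,  x3 ↦ True,  x4 ↦ True,  x5 ↦ True,  x6 ↦ False

Branch on x5: set x5 = True.
Branch on x1: set x1 = True.
Unit clause (¬x2) forces x2 = False.
Branch on x3: set x3 = True.
Branch on x4: set x4 = True.
All clauses hold; x6 can take either value.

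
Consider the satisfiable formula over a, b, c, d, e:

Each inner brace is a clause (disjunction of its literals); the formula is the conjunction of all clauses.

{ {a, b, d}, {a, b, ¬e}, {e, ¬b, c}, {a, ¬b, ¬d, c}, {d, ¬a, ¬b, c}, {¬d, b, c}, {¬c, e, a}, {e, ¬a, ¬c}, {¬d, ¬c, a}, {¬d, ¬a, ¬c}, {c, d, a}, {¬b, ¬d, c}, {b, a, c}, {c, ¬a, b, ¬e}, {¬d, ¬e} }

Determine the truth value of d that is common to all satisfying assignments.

False

Suppose d = True.
The clause (¬e) is unit, so e = False.
Try b = False.
The clause (c) is unit, so c = True.
The clause (a) is unit, so a = True.
Now (¬a) is unsatisfied and unit — conflict.
Undo b and try b = True.
The clause (c) is unit, so c = True.
The clause (a) is unit, so a = True.
Now (¬a) is unsatisfied and unit — conflict.
Both values of b lead to a conflict.
So every satisfying assignment has d = False.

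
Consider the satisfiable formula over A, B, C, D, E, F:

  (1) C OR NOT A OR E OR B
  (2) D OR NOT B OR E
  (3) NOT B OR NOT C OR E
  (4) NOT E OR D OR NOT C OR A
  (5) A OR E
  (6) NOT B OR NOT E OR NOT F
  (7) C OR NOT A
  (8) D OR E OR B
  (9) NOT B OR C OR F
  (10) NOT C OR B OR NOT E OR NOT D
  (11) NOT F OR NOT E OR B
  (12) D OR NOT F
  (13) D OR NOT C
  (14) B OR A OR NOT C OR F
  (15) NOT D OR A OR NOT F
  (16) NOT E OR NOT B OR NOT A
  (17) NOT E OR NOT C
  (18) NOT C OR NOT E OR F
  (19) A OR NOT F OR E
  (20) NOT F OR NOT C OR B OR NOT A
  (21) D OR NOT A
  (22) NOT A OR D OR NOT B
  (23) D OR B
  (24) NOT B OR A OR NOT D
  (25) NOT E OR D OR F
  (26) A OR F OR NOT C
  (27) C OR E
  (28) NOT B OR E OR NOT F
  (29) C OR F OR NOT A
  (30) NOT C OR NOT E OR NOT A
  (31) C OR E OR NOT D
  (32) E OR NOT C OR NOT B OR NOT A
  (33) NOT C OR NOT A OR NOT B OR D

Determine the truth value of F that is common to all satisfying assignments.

Suppose F = true.
The clause (D) is unit, so D = true.
The clause (A) is unit, so A = true.
The clause (C) is unit, so C = true.
The clause (NOT E) is unit, so E = false.
The clause (NOT B) is unit, so B = false.
Now (B) is unsatisfied and unit — conflict.
So every satisfying assignment has F = False.

False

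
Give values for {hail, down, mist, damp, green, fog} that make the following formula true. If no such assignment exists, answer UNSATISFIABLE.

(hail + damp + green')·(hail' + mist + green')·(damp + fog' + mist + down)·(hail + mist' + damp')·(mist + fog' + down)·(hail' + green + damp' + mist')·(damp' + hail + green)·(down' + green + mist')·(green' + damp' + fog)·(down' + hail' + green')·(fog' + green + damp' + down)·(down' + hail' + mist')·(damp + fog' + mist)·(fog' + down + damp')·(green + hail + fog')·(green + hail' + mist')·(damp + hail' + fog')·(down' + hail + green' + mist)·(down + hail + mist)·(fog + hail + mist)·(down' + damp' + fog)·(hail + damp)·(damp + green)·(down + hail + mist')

Branch on hail: set hail = 1.
Branch on mist: set mist = 0.
The clause (green') is unit, so green = 0.
The clause (damp) is unit, so damp = 1.
Branch on fog: set fog = 0.
The clause (down') is unit, so down = 0.
This assignment satisfies each clause.

hail=1,  down=0,  mist=0,  damp=1,  green=0,  fog=0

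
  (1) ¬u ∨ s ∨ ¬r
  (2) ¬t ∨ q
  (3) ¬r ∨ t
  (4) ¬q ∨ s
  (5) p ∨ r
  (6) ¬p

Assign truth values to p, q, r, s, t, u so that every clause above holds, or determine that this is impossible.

p: False,  q: True,  r: True,  s: True,  t: True,  u: False

The clause (¬p) is unit, so p = False.
The clause (r) is unit, so r = True.
The clause (t) is unit, so t = True.
The clause (q) is unit, so q = True.
The clause (s) is unit, so s = True.
Every clause is now satisfied; u is unconstrained.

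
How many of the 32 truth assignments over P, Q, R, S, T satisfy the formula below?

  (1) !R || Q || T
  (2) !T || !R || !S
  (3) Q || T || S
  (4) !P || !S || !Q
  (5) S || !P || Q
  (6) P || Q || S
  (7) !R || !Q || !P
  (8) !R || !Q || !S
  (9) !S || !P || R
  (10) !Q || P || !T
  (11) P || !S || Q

There are 2^5 = 32 truth assignments over (P, Q, R, S, T).
Split on Q. With Q = true, the clauses containing Q are satisfied and !Q drops from the rest; 5 of the 2^4 = 16 assignments to the other variables satisfy what remains.
With Q = false, by the same count on the reduced clause set, 0 assignments work.
Total: 5 + 0 = 5.

5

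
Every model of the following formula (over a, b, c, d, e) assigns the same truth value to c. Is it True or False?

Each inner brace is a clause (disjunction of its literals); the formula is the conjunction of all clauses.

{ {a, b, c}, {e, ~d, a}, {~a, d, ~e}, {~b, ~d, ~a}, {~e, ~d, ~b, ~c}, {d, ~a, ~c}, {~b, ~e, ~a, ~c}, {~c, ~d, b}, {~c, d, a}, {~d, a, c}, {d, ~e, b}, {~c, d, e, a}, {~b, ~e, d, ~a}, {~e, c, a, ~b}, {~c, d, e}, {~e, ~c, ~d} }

False

Suppose c = 1.
Suppose d = 1.
(b) alone gives b = 1.
(~a) alone gives a = 0.
(e) alone gives e = 1.
Now (~e) is unsatisfied and unit — conflict.
Backtrack on d: now try d = 0.
(~a) alone gives a = 0.
Now (a) is unsatisfied and unit — conflict.
Neither d = 1 nor d = 0 works.
So every satisfying assignment has c = False.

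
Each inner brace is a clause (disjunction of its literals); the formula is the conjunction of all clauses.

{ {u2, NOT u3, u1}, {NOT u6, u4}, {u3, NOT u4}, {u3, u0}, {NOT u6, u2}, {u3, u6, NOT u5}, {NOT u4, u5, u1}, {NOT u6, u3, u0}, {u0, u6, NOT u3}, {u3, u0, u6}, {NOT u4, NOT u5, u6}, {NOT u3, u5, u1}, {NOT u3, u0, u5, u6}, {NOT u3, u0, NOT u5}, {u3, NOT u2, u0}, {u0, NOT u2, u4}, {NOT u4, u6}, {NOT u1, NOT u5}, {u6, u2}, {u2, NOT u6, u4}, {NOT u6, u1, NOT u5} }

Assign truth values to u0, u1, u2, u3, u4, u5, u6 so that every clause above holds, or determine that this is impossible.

u0 ↦ true,  u1 ↦ false,  u2 ↦ true,  u3 ↦ true,  u4 ↦ false,  u5 ↦ true,  u6 ↦ false

Case u6 = false:
(NOT u4) alone gives u4 = false.
(u2) alone gives u2 = true.
(u0) alone gives u0 = true.
Case u3 = true:
Case u5 = true:
(NOT u1) alone gives u1 = false.
Every clause now holds.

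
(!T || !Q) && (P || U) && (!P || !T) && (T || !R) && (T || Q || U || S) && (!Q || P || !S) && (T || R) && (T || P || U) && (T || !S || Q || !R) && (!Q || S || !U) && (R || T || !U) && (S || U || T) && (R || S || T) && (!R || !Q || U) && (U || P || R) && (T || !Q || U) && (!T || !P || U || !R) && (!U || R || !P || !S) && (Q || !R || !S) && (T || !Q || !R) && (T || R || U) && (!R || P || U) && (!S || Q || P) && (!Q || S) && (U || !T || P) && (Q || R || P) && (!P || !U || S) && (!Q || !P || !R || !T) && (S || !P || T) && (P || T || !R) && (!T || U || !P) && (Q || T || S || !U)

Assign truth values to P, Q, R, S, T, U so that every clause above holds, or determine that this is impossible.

P=false; Q=false; R=true; S=false; T=true; U=true

Try T = true.
(!Q) alone gives Q = false.
(!P) alone gives P = false.
(U) alone gives U = true.
(!S) alone gives S = false.
(R) alone gives R = true.
Every clause now holds.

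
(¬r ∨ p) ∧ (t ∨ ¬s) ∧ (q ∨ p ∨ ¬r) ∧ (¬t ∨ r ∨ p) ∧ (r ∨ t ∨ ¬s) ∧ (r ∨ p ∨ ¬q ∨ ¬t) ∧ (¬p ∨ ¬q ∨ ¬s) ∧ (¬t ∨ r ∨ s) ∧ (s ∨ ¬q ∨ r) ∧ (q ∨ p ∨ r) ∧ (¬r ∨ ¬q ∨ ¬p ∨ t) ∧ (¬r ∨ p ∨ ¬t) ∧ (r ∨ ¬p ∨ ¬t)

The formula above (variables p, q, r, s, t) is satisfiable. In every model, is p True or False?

Suppose p = False.
From the singleton clause (¬r), r = False.
From the singleton clause (¬t), t = False.
From the singleton clause (¬s), s = False.
From the singleton clause (¬q), q = False.
Now (q) is unsatisfied and unit — conflict.
So every satisfying assignment has p = True.

True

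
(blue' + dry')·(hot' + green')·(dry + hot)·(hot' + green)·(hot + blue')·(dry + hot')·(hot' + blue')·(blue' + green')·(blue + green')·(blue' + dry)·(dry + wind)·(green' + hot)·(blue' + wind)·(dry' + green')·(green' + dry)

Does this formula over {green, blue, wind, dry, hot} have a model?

Case blue = 0:
From the singleton clause (green'), green = 0.
From the singleton clause (hot'), hot = 0.
From the singleton clause (dry), dry = 1.
No clause remains; wind is free.
A satisfying assignment: green: 0; blue: 0; wind: 1; dry: 1; hot: 0.

Yes, satisfiable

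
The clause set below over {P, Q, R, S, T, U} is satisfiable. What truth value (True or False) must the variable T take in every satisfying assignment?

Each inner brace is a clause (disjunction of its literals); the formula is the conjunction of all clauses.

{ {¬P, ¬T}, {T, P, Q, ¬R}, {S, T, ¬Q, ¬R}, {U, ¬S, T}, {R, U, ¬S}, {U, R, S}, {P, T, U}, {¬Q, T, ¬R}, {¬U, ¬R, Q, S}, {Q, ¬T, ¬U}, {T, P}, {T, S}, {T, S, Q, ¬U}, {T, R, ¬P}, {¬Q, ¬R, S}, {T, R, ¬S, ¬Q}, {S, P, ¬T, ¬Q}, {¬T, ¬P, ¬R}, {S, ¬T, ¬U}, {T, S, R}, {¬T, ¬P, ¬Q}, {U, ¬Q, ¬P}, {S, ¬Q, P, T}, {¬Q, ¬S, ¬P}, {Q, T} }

Suppose T = False.
The clause (P) is unit, so P = True.
The clause (S) is unit, so S = True.
The clause (U) is unit, so U = True.
The clause (R) is unit, so R = True.
The clause (¬Q) is unit, so Q = False.
That conflicts with the unit clause (Q).
So every satisfying assignment has T = True.

True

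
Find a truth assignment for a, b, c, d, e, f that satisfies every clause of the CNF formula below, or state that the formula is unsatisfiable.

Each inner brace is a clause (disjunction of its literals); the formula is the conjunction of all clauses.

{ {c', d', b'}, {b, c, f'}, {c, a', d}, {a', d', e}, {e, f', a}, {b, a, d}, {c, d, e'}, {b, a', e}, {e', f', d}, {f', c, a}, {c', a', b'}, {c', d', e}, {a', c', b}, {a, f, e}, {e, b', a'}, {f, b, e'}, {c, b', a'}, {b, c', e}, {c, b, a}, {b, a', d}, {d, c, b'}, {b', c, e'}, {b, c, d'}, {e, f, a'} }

a ↦ 0; b ↦ 0; c ↦ 1; d ↦ 1; e ↦ 1; f ↦ 1

Suppose c = 1.
Suppose d = 1.
(b') alone gives b = 0.
(e) alone gives e = 1.
(a') alone gives a = 0.
(f) alone gives f = 1.
All clauses are satisfied.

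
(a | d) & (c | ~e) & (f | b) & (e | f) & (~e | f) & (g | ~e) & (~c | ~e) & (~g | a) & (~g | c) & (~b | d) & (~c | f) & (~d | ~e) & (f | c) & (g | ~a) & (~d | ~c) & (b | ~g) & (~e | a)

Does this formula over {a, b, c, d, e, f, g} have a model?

Satisfiable

Case a = 0:
From the singleton clause (d), d = 1.
From the singleton clause (~g), g = 0.
From the singleton clause (~e), e = 0.
From the singleton clause (f), f = 1.
From the singleton clause (~c), c = 0.
No clause remains; b is free.
A satisfying assignment: a=0,  b=0,  c=0,  d=1,  e=0,  f=1,  g=0.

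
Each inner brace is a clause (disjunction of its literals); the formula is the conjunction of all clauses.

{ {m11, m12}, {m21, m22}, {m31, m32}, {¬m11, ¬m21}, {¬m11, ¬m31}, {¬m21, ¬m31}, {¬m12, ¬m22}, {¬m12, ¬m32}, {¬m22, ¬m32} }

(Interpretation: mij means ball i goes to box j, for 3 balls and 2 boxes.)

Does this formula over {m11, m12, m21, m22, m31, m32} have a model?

Unsatisfiable

Branch on m11: set m11 = True.
(¬m21) alone gives m21 = False.
(m22) alone gives m22 = True.
(¬m31) alone gives m31 = False.
(m32) alone gives m32 = True.
Now (¬m32) is unsatisfied and unit — conflict.
Undo m11 and try m11 = False.
(m12) alone gives m12 = True.
(¬m22) alone gives m22 = False.
(m21) alone gives m21 = True.
(¬m31) alone gives m31 = False.
(m32) alone gives m32 = True.
Now (¬m32) is unsatisfied and unit — conflict.
Both values of m11 lead to a conflict.
No assignment satisfies every clause.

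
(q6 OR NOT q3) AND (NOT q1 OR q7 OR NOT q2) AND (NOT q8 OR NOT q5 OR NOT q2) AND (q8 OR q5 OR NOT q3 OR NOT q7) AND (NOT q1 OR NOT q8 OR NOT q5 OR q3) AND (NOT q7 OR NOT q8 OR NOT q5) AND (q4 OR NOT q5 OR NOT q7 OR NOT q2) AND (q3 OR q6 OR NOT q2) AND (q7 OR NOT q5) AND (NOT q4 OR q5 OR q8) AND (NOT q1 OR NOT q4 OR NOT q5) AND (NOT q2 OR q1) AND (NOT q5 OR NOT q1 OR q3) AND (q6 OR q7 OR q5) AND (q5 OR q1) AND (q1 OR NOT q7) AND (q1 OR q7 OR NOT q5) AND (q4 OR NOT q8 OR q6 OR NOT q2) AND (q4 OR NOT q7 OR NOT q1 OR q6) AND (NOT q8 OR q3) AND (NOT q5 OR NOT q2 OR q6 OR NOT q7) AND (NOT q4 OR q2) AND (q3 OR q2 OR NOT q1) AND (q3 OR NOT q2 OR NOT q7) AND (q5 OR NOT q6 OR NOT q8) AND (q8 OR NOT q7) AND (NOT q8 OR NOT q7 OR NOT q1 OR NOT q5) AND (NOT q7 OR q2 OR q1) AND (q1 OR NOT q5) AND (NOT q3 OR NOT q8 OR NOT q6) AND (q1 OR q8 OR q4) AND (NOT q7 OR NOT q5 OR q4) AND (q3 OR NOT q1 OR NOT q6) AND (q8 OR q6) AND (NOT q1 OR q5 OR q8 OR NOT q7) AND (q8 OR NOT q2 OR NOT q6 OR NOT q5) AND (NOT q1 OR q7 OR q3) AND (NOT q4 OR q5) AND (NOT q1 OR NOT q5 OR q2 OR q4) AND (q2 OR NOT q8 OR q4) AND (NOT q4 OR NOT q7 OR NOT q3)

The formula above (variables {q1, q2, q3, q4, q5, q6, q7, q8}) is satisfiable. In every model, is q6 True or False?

True

Suppose q6 = false.
From the singleton clause (NOT q3), q3 = false.
From the singleton clause (NOT q2), q2 = false.
From the singleton clause (NOT q8), q8 = false.
Now (q8) is unsatisfied and unit — conflict.
So every satisfying assignment has q6 = True.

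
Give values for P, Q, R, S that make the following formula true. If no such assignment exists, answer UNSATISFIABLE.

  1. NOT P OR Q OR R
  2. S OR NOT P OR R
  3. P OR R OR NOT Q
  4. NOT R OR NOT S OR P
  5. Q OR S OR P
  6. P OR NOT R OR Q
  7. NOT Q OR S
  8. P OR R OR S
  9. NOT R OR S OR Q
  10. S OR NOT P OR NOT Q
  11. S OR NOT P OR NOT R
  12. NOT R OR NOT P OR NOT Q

Case Q = true:
The clause (S) is unit, so S = true.
Case P = true:
The clause (NOT R) is unit, so R = false.
Every clause now holds.

P: true,  Q: true,  R: false,  S: true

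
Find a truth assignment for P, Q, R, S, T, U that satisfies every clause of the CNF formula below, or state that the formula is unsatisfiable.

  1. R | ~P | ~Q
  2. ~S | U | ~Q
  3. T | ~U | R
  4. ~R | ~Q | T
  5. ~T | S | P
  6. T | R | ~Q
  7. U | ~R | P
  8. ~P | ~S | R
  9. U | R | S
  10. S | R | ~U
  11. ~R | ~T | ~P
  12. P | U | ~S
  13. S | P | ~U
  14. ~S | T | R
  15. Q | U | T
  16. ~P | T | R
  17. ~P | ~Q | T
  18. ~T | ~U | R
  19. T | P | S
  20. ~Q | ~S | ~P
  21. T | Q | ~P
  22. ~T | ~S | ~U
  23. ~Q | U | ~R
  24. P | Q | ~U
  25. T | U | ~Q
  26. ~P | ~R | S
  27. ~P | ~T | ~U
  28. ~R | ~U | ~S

Try R = 1.
Try Q = 0.
Try U = 1.
The clause (P) is unit, so P = 1.
The clause (~T) is unit, so T = 0.
But (T) is also a unit clause — contradiction.
Undo U and try U = 0.
The clause (P) is unit, so P = 1.
The clause (~T) is unit, so T = 0.
But (T) is also a unit clause — contradiction.
Neither U = 1 nor U = 0 works.
Undo Q and try Q = 1.
The clause (T) is unit, so T = 1.
The clause (~P) is unit, so P = 0.
The clause (S) is unit, so S = 1.
The clause (U) is unit, so U = 1.
But (~U) is also a unit clause — contradiction.
Neither Q = 1 nor Q = 0 works.
Undo R and try R = 0.
Try P = 0.
Try T = 1.
The clause (S) is unit, so S = 1.
The clause (U) is unit, so U = 1.
But (~U) is also a unit clause — contradiction.
Undo T and try T = 0.
The clause (~U) is unit, so U = 0.
The clause (~Q) is unit, so Q = 0.
But (Q) is also a unit clause — contradiction.
Neither T = 1 nor T = 0 works.
Undo P and try P = 1.
The clause (~Q) is unit, so Q = 0.
The clause (~S) is unit, so S = 0.
The clause (U) is unit, so U = 1.
But (~U) is also a unit clause — contradiction.
Neither P = 1 nor P = 0 works.
Neither R = 1 nor R = 0 works.

UNSATISFIABLE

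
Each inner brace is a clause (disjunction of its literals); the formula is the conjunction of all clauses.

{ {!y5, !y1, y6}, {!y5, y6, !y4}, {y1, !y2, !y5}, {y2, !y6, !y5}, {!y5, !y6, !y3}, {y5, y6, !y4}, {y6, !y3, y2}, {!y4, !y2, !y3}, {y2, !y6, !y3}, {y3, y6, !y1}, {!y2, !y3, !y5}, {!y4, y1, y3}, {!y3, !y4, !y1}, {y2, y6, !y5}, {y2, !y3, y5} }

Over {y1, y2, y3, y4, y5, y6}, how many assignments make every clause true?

There are 2^6 = 64 truth assignments over (y1, y2, y3, y4, y5, y6).
Split on y6. With y6 = true, the clauses containing y6 are satisfied and !y6 drops from the rest; 10 of the 2^5 = 32 assignments to the other variables satisfy what remains.
With y6 = false, by the same count on the reduced clause set, 4 assignments work.
(One model: y1=F, y2=F, y3=F, y4=F, y5=F, y6=F.)
Total: 10 + 4 = 14.

14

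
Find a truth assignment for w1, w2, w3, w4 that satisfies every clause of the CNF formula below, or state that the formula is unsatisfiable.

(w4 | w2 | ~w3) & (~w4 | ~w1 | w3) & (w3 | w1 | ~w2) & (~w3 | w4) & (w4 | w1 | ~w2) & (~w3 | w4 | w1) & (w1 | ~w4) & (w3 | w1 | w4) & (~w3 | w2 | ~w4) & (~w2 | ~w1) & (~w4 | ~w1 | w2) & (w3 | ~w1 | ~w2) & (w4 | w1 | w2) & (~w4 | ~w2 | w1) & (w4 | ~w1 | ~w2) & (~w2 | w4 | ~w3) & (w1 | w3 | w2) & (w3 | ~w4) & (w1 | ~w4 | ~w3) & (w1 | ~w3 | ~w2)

w1=1, w2=0, w3=0, w4=0

Branch on w3: set w3 = 0.
(~w4) alone gives w4 = 0.
(w1) alone gives w1 = 1.
(~w2) alone gives w2 = 0.
All clauses are satisfied.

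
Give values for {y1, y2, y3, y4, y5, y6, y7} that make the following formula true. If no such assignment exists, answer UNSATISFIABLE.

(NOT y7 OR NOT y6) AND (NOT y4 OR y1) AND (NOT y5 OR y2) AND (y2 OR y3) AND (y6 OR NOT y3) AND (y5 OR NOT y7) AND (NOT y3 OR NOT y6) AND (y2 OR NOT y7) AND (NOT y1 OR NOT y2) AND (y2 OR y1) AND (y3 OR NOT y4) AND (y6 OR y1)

Suppose y7 = false.
Suppose y4 = false.
Suppose y5 = false.
Suppose y2 = true.
Unit clause (NOT y1) forces y1 = false.
Unit clause (y6) forces y6 = true.
Unit clause (NOT y3) forces y3 = false.
All clauses are satisfied.

y1=false,  y2=true,  y3=false,  y4=false,  y5=false,  y6=true,  y7=false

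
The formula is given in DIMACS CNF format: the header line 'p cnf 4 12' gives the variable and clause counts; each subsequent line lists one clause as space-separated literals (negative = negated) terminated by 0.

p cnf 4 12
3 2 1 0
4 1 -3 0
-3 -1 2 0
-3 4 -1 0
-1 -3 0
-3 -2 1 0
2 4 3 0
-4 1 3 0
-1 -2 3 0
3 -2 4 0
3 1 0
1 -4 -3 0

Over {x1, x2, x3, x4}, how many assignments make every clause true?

There are 2^4 = 16 truth assignments over (x1, x2, x3, x4).
Split on x2. With x2 = True, the clauses containing x2 are satisfied and ¬x2 drops from the rest; 0 of the 2^3 = 8 assignments to the other variables satisfy what remains.
With x2 = False, by the same count on the reduced clause set, 1 assignment works.
(One model: x1=T, x2=F, x3=F, x4=T.)
Total: 0 + 1 = 1.

1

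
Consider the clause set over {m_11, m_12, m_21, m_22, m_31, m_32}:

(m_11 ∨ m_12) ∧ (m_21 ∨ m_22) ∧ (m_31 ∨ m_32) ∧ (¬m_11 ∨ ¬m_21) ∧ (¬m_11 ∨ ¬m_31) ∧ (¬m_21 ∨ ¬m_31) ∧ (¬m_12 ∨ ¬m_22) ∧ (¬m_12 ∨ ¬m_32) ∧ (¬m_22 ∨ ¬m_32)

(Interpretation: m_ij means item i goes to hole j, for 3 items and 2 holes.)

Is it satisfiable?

Case m_11 = True:
From the singleton clause (¬m_21), m_21 = False.
From the singleton clause (m_22), m_22 = True.
From the singleton clause (¬m_31), m_31 = False.
From the singleton clause (m_32), m_32 = True.
That conflicts with the unit clause (¬m_32).
Backtrack on m_11: now try m_11 = False.
From the singleton clause (m_12), m_12 = True.
From the singleton clause (¬m_22), m_22 = False.
From the singleton clause (m_21), m_21 = True.
From the singleton clause (¬m_31), m_31 = False.
From the singleton clause (m_32), m_32 = True.
That conflicts with the unit clause (¬m_32).
Both values of m_11 lead to a conflict.
No assignment satisfies every clause.

No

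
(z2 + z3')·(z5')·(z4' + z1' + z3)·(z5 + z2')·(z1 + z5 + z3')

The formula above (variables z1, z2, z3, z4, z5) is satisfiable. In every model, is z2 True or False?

Suppose z2 = 1.
Unit clause (z5') forces z5 = 0.
Now (z5) is unsatisfied and unit — conflict.
So every satisfying assignment has z2 = False.

False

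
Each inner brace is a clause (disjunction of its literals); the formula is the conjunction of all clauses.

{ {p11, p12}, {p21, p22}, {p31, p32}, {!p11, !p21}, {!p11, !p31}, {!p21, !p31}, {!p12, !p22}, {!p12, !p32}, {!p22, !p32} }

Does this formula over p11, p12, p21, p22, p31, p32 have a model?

No

Suppose p11 = true.
The clause (!p21) is unit, so p21 = false.
The clause (p22) is unit, so p22 = true.
The clause (!p31) is unit, so p31 = false.
The clause (p32) is unit, so p32 = true.
But (!p32) is also a unit clause — contradiction.
So p11 must be the other value — set p11 = false.
The clause (p12) is unit, so p12 = true.
The clause (!p22) is unit, so p22 = false.
The clause (p21) is unit, so p21 = true.
The clause (!p31) is unit, so p31 = false.
The clause (p32) is unit, so p32 = true.
But (!p32) is also a unit clause — contradiction.
Neither p11 = true nor p11 = false works.
No assignment satisfies every clause.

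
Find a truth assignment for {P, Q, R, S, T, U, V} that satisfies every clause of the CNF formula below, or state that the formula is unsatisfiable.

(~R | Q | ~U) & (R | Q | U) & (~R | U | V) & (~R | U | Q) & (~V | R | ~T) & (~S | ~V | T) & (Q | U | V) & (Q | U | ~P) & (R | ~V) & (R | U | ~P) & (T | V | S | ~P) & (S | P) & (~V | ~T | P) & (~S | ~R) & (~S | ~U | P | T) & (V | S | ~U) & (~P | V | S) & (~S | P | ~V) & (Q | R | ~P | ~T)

Suppose R = 0.
From the singleton clause (~V), V = 0.
Suppose Q = 1.
Suppose U = 1.
From the singleton clause (S), S = 1.
Suppose P = 1.
No clause remains; T is free.

P ↦ 1, Q ↦ 1, R ↦ 0, S ↦ 1, T ↦ 0, U ↦ 1, V ↦ 0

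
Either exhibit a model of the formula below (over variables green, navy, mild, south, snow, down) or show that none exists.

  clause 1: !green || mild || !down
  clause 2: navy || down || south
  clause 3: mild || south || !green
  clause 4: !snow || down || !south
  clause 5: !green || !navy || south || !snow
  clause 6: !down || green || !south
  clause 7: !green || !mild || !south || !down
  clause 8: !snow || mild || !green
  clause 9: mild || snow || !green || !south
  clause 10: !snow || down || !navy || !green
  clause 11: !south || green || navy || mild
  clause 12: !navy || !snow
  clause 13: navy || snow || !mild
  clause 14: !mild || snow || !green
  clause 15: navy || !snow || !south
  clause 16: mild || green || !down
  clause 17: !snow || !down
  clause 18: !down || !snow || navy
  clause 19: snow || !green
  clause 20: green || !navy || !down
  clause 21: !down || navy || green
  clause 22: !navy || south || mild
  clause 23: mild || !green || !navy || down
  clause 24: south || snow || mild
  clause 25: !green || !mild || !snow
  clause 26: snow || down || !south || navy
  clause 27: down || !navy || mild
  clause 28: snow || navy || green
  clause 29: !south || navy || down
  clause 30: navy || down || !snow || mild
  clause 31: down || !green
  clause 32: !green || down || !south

green=false, navy=true, mild=true, south=true, snow=false, down=false

Branch on navy: set navy = true.
The clause (!snow) is unit, so snow = false.
The clause (!green) is unit, so green = false.
The clause (!down) is unit, so down = false.
The clause (mild) is unit, so mild = true.
All clauses hold; south can take either value.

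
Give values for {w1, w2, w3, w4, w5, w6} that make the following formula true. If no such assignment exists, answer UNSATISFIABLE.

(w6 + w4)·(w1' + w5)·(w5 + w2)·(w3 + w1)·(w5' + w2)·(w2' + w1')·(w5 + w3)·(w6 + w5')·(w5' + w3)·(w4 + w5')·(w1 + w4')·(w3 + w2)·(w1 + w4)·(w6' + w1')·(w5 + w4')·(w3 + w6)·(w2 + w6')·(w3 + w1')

Case w6 = 1:
The clause (w1') is unit, so w1 = 0.
The clause (w3) is unit, so w3 = 1.
The clause (w4') is unit, so w4 = 0.
But (w4) is also a unit clause — contradiction.
So w6 must be the other value — set w6 = 0.
The clause (w4) is unit, so w4 = 1.
The clause (w5') is unit, so w5 = 0.
But (w5) is also a unit clause — contradiction.
Either choice for w6 ends in contradiction.

UNSATISFIABLE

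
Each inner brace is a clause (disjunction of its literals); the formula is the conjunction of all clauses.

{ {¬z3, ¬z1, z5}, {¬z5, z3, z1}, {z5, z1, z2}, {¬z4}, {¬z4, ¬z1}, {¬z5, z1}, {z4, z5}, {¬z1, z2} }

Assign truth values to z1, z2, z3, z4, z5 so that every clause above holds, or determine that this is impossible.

The clause (¬z4) is unit, so z4 = False.
The clause (z5) is unit, so z5 = True.
The clause (z1) is unit, so z1 = True.
The clause (z2) is unit, so z2 = True.
Every clause is now satisfied; z3 is unconstrained.

z1 ↦ True, z2 ↦ True, z3 ↦ True, z4 ↦ False, z5 ↦ True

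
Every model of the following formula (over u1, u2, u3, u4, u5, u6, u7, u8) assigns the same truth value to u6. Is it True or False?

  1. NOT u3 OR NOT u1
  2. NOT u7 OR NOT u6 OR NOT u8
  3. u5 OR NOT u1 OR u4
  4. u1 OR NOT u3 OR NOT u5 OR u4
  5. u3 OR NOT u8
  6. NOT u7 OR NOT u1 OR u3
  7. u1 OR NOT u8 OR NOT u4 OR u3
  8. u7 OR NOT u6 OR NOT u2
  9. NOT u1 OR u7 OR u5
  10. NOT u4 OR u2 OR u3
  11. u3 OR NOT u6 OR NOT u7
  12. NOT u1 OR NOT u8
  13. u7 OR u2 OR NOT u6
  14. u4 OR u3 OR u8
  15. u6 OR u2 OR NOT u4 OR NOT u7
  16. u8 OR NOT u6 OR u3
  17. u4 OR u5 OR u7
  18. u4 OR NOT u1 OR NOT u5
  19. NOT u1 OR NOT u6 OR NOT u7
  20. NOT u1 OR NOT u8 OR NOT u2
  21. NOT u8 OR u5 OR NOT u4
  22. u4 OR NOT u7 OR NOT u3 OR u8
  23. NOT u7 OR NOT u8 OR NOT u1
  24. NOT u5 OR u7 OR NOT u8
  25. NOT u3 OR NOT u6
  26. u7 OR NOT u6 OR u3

False

Suppose u6 = true.
From the singleton clause (NOT u3), u3 = false.
From the singleton clause (NOT u8), u8 = false.
Now (u8) is unsatisfied and unit — conflict.
So every satisfying assignment has u6 = False.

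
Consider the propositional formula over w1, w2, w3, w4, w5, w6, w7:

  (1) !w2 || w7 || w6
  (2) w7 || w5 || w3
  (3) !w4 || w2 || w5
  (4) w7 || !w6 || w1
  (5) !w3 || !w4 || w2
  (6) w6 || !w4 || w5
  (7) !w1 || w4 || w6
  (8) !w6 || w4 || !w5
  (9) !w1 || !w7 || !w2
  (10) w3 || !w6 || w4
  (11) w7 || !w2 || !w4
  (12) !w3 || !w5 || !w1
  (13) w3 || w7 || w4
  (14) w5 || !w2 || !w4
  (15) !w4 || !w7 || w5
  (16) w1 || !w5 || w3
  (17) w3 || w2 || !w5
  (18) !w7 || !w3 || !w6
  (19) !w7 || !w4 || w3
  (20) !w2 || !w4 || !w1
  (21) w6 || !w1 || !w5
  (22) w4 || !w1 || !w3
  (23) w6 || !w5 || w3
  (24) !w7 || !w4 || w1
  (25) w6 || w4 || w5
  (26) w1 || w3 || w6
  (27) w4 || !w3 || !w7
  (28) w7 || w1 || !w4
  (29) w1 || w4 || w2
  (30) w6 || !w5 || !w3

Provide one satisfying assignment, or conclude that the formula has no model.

UNSATISFIABLE

Case w2 = false:
Case w4 = false:
(w1) alone gives w1 = true.
(w6) alone gives w6 = true.
(!w5) alone gives w5 = false.
(w3) alone gives w3 = true.
But (!w3) is also a unit clause — contradiction.
Backtrack on w4: now try w4 = true.
(w5) alone gives w5 = true.
(!w3) alone gives w3 = false.
But (w3) is also a unit clause — contradiction.
Both values of w4 lead to a conflict.
Backtrack on w2: now try w2 = true.
Case w7 = true:
(!w1) alone gives w1 = false.
(!w4) alone gives w4 = false.
(!w3) alone gives w3 = false.
(!w6) alone gives w6 = false.
But (w6) is also a unit clause — contradiction.
Backtrack on w7: now try w7 = false.
(w6) alone gives w6 = true.
(w1) alone gives w1 = true.
(!w4) alone gives w4 = false.
(!w5) alone gives w5 = false.
(w3) alone gives w3 = true.
But (!w3) is also a unit clause — contradiction.
Both values of w7 lead to a conflict.
Both values of w2 lead to a conflict.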